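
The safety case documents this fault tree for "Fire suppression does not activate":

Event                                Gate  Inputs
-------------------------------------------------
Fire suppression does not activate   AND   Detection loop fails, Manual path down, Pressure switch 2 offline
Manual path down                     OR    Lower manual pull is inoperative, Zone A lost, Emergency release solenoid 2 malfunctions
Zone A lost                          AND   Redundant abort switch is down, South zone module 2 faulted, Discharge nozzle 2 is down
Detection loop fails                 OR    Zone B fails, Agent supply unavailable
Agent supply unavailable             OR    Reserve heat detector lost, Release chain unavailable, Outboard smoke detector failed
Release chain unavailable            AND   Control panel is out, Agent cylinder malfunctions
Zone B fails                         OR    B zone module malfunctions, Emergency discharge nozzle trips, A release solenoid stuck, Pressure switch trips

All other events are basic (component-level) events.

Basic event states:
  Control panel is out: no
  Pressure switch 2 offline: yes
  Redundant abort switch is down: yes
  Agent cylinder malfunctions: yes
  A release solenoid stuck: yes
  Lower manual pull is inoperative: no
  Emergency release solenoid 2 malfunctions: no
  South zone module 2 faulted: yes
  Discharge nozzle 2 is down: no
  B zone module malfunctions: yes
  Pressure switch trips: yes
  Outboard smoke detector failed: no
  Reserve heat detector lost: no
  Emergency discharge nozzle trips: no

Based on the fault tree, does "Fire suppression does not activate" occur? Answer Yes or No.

Zone B fails [OR]: B zone module malfunctions=occurs, Emergency discharge nozzle trips=not, A release solenoid stuck=occurs, Pressure switch trips=occurs → at least one input occurs → occurs.
Release chain unavailable [AND]: Control panel is out=not, Agent cylinder malfunctions=occurs → not all inputs occur → does not occur.
Agent supply unavailable [OR]: Reserve heat detector lost=not, Release chain unavailable=not, Outboard smoke detector failed=not → no input occurs → does not occur.
Detection loop fails [OR]: Zone B fails=occurs, Agent supply unavailable=not → at least one input occurs → occurs.
Zone A lost [AND]: Redundant abort switch is down=occurs, South zone module 2 faulted=occurs, Discharge nozzle 2 is down=not → not all inputs occur → does not occur.
Manual path down [OR]: Lower manual pull is inoperative=not, Zone A lost=not, Emergency release solenoid 2 malfunctions=not → no input occurs → does not occur.
Fire suppression does not activate [AND]: Detection loop fails=occurs, Manual path down=not, Pressure switch 2 offline=occurs → not all inputs occur → does not occur.

No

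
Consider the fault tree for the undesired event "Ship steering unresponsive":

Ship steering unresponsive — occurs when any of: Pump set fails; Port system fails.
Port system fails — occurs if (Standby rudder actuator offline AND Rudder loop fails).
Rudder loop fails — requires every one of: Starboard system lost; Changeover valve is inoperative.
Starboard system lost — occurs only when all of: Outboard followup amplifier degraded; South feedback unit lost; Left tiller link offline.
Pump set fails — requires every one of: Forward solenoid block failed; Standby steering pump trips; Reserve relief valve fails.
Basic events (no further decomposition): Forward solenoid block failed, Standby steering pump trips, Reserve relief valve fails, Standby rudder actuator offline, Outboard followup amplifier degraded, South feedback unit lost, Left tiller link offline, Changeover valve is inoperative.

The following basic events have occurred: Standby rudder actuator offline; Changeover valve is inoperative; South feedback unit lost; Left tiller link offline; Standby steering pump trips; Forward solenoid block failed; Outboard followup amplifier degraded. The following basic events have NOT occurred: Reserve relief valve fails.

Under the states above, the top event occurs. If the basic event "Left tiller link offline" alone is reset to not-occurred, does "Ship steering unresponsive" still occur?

No

Counterfactual: set "Left tiller link offline" to not occurred.
Pump set fails [AND]: Forward solenoid block failed=occurs, Standby steering pump trips=occurs, Reserve relief valve fails=not → not all inputs occur → does not occur.
Starboard system lost [AND]: Outboard followup amplifier degraded=occurs, South feedback unit lost=occurs, Left tiller link offline=not → not all inputs occur → does not occur.
Rudder loop fails [AND]: Starboard system lost=not, Changeover valve is inoperative=occurs → not all inputs occur → does not occur.
Port system fails [AND]: Standby rudder actuator offline=occurs, Rudder loop fails=not → not all inputs occur → does not occur.
Ship steering unresponsive [OR]: Pump set fails=not, Port system fails=not → no input occurs → does not occur.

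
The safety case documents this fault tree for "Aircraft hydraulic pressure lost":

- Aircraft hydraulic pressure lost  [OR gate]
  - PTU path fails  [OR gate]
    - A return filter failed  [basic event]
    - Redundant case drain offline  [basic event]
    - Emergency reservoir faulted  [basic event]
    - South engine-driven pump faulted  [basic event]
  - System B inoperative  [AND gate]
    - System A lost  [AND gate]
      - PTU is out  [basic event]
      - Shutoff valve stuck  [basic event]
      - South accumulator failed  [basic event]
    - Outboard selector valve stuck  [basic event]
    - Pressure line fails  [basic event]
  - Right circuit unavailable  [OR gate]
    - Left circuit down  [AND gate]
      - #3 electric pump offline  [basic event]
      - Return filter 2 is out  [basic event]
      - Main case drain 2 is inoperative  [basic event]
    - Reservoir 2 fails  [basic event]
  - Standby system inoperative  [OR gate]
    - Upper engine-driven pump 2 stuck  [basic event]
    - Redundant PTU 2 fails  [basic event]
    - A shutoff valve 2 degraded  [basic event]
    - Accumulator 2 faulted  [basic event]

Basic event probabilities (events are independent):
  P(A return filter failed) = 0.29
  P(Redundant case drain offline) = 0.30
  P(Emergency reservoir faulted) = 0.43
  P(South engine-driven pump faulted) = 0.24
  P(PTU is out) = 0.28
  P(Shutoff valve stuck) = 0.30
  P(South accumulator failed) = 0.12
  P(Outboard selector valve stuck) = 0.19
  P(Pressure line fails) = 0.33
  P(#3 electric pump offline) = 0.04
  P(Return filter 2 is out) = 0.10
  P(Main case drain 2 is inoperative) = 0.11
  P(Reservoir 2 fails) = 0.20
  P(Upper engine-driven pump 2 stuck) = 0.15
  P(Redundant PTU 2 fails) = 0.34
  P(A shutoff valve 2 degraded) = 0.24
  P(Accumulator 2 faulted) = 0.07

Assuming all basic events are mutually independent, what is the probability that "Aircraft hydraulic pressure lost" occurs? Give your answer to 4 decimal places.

P(PTU path fails) [OR] = 1 − (1−0.29) × (1−0.30) × (1−0.43) × (1−0.24) = 0.784700
P(System A lost) [AND] = 0.28 × 0.30 × 0.12 = 0.010080
P(System B inoperative) [AND] = 0.010080 × 0.19 × 0.33 = 0.000632
P(Left circuit down) [AND] = 0.04 × 0.10 × 0.11 = 0.000440
P(Right circuit unavailable) [OR] = 1 − (1−0.000440) × (1−0.20) = 0.200352
P(Standby system inoperative) [OR] = 1 − (1−0.15) × (1−0.34) × (1−0.24) × (1−0.07) = 0.603485
P(Aircraft hydraulic pressure lost) [OR] = 1 − (1−0.784700) × (1−0.000632) × (1−0.200352) × (1−0.603485) = 0.931777
Rounded to 4 decimal places: P(Aircraft hydraulic pressure lost) ≈ 0.9318.

0.9318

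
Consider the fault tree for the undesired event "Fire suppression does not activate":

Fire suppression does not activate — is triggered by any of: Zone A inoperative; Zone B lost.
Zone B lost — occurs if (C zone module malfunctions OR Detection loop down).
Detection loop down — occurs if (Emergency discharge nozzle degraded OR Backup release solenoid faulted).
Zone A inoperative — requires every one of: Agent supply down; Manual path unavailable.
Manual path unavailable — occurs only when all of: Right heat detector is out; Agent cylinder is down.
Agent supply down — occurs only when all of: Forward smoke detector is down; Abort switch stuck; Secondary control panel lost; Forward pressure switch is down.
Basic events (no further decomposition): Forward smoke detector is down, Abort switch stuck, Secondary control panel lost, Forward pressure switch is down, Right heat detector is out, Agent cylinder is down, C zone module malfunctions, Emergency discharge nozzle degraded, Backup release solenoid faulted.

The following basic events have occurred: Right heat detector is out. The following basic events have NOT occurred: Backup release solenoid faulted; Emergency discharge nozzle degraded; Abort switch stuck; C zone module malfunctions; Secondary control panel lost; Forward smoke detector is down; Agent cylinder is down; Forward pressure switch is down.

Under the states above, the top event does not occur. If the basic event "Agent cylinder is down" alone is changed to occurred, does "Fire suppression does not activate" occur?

No

Counterfactual: set "Agent cylinder is down" to occurred.
Agent supply down [AND]: Forward smoke detector is down=not, Abort switch stuck=not, Secondary control panel lost=not, Forward pressure switch is down=not → not all inputs occur → does not occur.
Manual path unavailable [AND]: Right heat detector is out=occurs, Agent cylinder is down=occurs → all inputs occur → occurs.
Zone A inoperative [AND]: Agent supply down=not, Manual path unavailable=occurs → not all inputs occur → does not occur.
Detection loop down [OR]: Emergency discharge nozzle degraded=not, Backup release solenoid faulted=not → no input occurs → does not occur.
Zone B lost [OR]: C zone module malfunctions=not, Detection loop down=not → no input occurs → does not occur.
Fire suppression does not activate [OR]: Zone A inoperative=not, Zone B lost=not → no input occurs → does not occur.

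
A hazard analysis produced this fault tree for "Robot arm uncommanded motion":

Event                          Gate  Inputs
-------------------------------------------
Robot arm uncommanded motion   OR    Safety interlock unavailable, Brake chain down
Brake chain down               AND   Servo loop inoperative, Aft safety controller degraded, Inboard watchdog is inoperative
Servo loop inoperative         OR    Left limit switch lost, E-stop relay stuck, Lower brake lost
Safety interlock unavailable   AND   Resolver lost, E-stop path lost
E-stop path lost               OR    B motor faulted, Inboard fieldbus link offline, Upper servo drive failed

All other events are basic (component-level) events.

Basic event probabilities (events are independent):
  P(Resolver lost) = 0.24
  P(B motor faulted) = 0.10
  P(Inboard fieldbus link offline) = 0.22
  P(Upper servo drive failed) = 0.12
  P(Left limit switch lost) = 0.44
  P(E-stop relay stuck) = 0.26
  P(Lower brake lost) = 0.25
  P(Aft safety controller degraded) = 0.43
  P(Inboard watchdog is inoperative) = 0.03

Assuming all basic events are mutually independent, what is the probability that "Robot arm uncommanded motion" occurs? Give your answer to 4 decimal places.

P(E-stop path lost) [OR] = 1 − (1−0.10) × (1−0.22) × (1−0.12) = 0.382240
P(Safety interlock unavailable) [AND] = 0.24 × 0.382240 = 0.091738
P(Servo loop inoperative) [OR] = 1 − (1−0.44) × (1−0.26) × (1−0.25) = 0.689200
P(Brake chain down) [AND] = 0.689200 × 0.43 × 0.03 = 0.008891
P(Robot arm uncommanded motion) [OR] = 1 − (1−0.091738) × (1−0.008891) = 0.099813
Rounded to 4 decimal places: P(Robot arm uncommanded motion) ≈ 0.0998.

0.0998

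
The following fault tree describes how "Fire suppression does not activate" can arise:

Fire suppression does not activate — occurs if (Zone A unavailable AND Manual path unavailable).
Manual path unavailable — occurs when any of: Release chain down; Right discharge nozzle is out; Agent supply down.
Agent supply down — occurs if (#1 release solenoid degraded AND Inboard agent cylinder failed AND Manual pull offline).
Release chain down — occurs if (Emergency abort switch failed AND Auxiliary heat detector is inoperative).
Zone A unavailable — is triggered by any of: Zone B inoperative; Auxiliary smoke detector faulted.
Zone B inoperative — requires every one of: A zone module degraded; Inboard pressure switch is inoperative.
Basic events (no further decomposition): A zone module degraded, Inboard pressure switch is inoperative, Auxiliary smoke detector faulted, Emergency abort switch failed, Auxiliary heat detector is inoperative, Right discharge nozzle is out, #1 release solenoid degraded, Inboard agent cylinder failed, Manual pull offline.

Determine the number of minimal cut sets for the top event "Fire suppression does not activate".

6

Zone B inoperative [AND]: one cut set from each child combined → 1 × 1 = 1 cut set(s).
Zone A unavailable [OR]: union of children's cut sets → 2 cut set(s).
Release chain down [AND]: one cut set from each child combined → 1 × 1 = 1 cut set(s).
Agent supply down [AND]: one cut set from each child combined → 1 × 1 × 1 = 1 cut set(s).
Manual path unavailable [OR]: union of children's cut sets → 3 cut set(s).
Fire suppression does not activate [AND]: one cut set from each child combined → 2 × 3 = 6 cut set(s).
Minimal cut sets: {A zone module degraded, Auxiliary heat detector is inoperative, Emergency abort switch failed, Inboard pressure switch is inoperative}; {A zone module degraded, Inboard pressure switch is inoperative, Right discharge nozzle is out}; {#1 release solenoid degraded, A zone module degraded, Inboard agent cylinder failed, Inboard pressure switch is inoperative, Manual pull offline}; {Auxiliary heat detector is inoperative, Auxiliary smoke detector faulted, Emergency abort switch failed}; {Auxiliary smoke detector faulted, Right discharge nozzle is out}; {#1 release solenoid degraded, Auxiliary smoke detector faulted, Inboard agent cylinder failed, Manual pull offline}.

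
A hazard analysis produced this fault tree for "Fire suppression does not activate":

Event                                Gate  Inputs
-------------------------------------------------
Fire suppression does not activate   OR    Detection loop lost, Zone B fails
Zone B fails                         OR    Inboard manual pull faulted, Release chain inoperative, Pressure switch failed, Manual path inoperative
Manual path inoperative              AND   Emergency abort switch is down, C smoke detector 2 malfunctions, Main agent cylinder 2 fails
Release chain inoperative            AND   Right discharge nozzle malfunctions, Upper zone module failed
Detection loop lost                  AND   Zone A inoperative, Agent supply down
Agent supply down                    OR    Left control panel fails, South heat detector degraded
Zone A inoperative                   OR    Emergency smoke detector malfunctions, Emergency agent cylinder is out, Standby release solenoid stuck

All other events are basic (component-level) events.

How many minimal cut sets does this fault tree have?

10

Zone A inoperative [OR]: union of children's cut sets → 3 cut set(s).
Agent supply down [OR]: union of children's cut sets → 2 cut set(s).
Detection loop lost [AND]: one cut set from each child combined → 3 × 2 = 6 cut set(s).
Release chain inoperative [AND]: one cut set from each child combined → 1 × 1 = 1 cut set(s).
Manual path inoperative [AND]: one cut set from each child combined → 1 × 1 × 1 = 1 cut set(s).
Zone B fails [OR]: union of children's cut sets → 4 cut set(s).
Fire suppression does not activate [OR]: union of children's cut sets → 10 cut set(s).
Minimal cut sets: {Emergency smoke detector malfunctions, Left control panel fails}; {Emergency smoke detector malfunctions, South heat detector degraded}; {Emergency agent cylinder is out, Left control panel fails}; {Emergency agent cylinder is out, South heat detector degraded}; {Left control panel fails, Standby release solenoid stuck}; {South heat detector degraded, Standby release solenoid stuck}; {Inboard manual pull faulted}; {Right discharge nozzle malfunctions, Upper zone module failed}; {Pressure switch failed}; {C smoke detector 2 malfunctions, Emergency abort switch is down, Main agent cylinder 2 fails}.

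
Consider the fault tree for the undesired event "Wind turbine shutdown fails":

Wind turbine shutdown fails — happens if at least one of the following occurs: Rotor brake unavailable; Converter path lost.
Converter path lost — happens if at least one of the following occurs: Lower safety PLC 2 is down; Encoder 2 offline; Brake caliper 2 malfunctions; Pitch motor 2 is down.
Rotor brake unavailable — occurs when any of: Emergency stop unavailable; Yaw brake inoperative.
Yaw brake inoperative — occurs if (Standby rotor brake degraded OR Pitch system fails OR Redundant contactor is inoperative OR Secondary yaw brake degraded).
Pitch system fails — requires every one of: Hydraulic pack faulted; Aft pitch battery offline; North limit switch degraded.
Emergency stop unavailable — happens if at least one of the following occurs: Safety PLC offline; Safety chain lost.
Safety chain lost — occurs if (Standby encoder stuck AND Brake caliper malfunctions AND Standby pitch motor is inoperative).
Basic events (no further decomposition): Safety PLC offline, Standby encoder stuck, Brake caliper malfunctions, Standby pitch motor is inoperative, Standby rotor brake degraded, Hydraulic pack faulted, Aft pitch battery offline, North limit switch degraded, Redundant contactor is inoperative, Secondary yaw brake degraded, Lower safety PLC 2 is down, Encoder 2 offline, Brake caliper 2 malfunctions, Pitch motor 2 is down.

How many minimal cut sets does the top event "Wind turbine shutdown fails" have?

10

Safety chain lost [AND]: one cut set from each child combined → 1 × 1 × 1 = 1 cut set(s).
Emergency stop unavailable [OR]: union of children's cut sets → 2 cut set(s).
Pitch system fails [AND]: one cut set from each child combined → 1 × 1 × 1 = 1 cut set(s).
Yaw brake inoperative [OR]: union of children's cut sets → 4 cut set(s).
Rotor brake unavailable [OR]: union of children's cut sets → 6 cut set(s).
Converter path lost [OR]: union of children's cut sets → 4 cut set(s).
Wind turbine shutdown fails [OR]: union of children's cut sets → 10 cut set(s).
Minimal cut sets: {Safety PLC offline}; {Brake caliper malfunctions, Standby encoder stuck, Standby pitch motor is inoperative}; {Standby rotor brake degraded}; {Aft pitch battery offline, Hydraulic pack faulted, North limit switch degraded}; {Redundant contactor is inoperative}; {Secondary yaw brake degraded}; {Lower safety PLC 2 is down}; {Encoder 2 offline}; {Brake caliper 2 malfunctions}; {Pitch motor 2 is down}.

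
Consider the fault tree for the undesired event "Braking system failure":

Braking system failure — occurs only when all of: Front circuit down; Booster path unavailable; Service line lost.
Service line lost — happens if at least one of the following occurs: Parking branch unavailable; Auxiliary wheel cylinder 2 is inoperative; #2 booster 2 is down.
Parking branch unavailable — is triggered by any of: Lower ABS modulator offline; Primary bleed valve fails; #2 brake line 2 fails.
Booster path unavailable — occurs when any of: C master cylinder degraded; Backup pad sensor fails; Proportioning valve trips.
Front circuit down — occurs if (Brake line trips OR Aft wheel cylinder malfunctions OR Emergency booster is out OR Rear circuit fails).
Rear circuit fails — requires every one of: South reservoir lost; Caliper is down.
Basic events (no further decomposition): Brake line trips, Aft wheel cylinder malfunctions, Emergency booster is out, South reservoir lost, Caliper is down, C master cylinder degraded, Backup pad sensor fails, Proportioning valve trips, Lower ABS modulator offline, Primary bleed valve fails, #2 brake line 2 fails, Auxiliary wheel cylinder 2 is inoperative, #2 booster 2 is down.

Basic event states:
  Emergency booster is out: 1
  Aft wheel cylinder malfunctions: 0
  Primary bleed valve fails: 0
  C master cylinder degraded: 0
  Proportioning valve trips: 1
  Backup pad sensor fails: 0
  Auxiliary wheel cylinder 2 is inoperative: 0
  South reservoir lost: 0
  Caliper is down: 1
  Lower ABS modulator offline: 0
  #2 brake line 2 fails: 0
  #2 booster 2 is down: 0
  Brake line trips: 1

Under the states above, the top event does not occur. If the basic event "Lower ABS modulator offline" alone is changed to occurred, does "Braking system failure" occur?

Yes

Counterfactual: set "Lower ABS modulator offline" to occurred.
Rear circuit fails [AND]: South reservoir lost=not, Caliper is down=occurs → not all inputs occur → does not occur.
Front circuit down [OR]: Brake line trips=occurs, Aft wheel cylinder malfunctions=not, Emergency booster is out=occurs, Rear circuit fails=not → at least one input occurs → occurs.
Booster path unavailable [OR]: C master cylinder degraded=not, Backup pad sensor fails=not, Proportioning valve trips=occurs → at least one input occurs → occurs.
Parking branch unavailable [OR]: Lower ABS modulator offline=occurs, Primary bleed valve fails=not, #2 brake line 2 fails=not → at least one input occurs → occurs.
Service line lost [OR]: Parking branch unavailable=occurs, Auxiliary wheel cylinder 2 is inoperative=not, #2 booster 2 is down=not → at least one input occurs → occurs.
Braking system failure [AND]: Front circuit down=occurs, Booster path unavailable=occurs, Service line lost=occurs → all inputs occur → occurs.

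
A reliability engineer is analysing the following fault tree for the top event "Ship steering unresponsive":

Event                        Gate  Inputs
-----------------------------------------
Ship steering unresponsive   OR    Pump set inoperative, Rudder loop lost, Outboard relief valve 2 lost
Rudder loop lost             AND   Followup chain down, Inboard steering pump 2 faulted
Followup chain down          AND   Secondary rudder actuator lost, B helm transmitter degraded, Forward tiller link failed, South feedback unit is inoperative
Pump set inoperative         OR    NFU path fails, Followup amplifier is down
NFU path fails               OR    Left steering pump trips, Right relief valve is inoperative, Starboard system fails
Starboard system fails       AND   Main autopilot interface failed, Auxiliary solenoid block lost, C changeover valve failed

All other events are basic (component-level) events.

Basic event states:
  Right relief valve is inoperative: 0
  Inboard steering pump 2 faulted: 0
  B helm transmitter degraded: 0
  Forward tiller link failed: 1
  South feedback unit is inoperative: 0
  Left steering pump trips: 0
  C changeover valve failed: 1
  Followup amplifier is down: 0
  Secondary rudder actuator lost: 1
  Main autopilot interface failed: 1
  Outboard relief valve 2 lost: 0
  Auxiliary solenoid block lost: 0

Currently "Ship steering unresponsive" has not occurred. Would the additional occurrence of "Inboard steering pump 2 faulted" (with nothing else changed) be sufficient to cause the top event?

Counterfactual: set "Inboard steering pump 2 faulted" to occurred.
Starboard system fails [AND]: Main autopilot interface failed=occurs, Auxiliary solenoid block lost=not, C changeover valve failed=occurs → not all inputs occur → does not occur.
NFU path fails [OR]: Left steering pump trips=not, Right relief valve is inoperative=not, Starboard system fails=not → no input occurs → does not occur.
Pump set inoperative [OR]: NFU path fails=not, Followup amplifier is down=not → no input occurs → does not occur.
Followup chain down [AND]: Secondary rudder actuator lost=occurs, B helm transmitter degraded=not, Forward tiller link failed=occurs, South feedback unit is inoperative=not → not all inputs occur → does not occur.
Rudder loop lost [AND]: Followup chain down=not, Inboard steering pump 2 faulted=occurs → not all inputs occur → does not occur.
Ship steering unresponsive [OR]: Pump set inoperative=not, Rudder loop lost=not, Outboard relief valve 2 lost=not → no input occurs → does not occur.

No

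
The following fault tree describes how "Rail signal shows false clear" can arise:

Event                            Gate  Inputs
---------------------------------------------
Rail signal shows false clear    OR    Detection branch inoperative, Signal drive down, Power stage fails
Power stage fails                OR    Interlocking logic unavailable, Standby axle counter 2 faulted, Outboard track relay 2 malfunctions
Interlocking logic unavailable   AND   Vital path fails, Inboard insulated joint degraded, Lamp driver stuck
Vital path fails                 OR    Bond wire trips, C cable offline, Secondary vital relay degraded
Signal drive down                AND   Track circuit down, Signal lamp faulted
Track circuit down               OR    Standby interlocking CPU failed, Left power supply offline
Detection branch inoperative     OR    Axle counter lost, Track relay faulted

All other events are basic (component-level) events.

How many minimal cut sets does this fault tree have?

9

Detection branch inoperative [OR]: union of children's cut sets → 2 cut set(s).
Track circuit down [OR]: union of children's cut sets → 2 cut set(s).
Signal drive down [AND]: one cut set from each child combined → 2 × 1 = 2 cut set(s).
Vital path fails [OR]: union of children's cut sets → 3 cut set(s).
Interlocking logic unavailable [AND]: one cut set from each child combined → 3 × 1 × 1 = 3 cut set(s).
Power stage fails [OR]: union of children's cut sets → 5 cut set(s).
Rail signal shows false clear [OR]: union of children's cut sets → 9 cut set(s).
Minimal cut sets: {Axle counter lost}; {Track relay faulted}; {Signal lamp faulted, Standby interlocking CPU failed}; {Left power supply offline, Signal lamp faulted}; {Bond wire trips, Inboard insulated joint degraded, Lamp driver stuck}; {C cable offline, Inboard insulated joint degraded, Lamp driver stuck}; {Inboard insulated joint degraded, Lamp driver stuck, Secondary vital relay degraded}; {Standby axle counter 2 faulted}; {Outboard track relay 2 malfunctions}.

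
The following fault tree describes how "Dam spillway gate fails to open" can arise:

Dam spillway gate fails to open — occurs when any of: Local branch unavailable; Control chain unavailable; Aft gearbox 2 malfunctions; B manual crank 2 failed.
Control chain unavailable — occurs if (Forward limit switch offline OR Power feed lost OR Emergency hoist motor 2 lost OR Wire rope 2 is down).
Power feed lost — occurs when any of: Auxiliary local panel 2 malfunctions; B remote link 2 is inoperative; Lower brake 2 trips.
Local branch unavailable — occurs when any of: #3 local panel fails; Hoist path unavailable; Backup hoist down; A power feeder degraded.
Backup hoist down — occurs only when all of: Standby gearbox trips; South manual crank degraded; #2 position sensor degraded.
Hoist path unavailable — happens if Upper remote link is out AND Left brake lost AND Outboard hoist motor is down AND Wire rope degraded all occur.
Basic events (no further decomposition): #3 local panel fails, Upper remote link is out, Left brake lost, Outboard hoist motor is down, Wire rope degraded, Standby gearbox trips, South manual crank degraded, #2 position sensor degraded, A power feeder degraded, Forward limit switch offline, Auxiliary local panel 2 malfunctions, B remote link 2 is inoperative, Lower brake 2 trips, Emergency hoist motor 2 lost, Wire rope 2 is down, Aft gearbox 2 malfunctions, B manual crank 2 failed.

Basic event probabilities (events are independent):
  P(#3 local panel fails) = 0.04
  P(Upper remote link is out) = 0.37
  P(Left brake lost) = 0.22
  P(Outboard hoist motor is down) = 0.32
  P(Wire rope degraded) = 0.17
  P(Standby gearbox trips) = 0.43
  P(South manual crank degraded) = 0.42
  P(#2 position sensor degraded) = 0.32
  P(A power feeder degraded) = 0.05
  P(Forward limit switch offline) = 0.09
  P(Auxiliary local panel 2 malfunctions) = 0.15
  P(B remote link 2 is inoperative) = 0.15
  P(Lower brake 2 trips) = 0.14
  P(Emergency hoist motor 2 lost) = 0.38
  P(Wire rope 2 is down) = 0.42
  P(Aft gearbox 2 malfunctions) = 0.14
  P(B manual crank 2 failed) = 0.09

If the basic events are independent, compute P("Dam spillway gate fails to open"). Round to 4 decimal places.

P(Hoist path unavailable) [AND] = 0.37 × 0.22 × 0.32 × 0.17 = 0.004428
P(Backup hoist down) [AND] = 0.43 × 0.42 × 0.32 = 0.057792
P(Local branch unavailable) [OR] = 1 − (1−0.04) × (1−0.004428) × (1−0.057792) × (1−0.05) = 0.144511
P(Power feed lost) [OR] = 1 − (1−0.15) × (1−0.15) × (1−0.14) = 0.378650
P(Control chain unavailable) [OR] = 1 − (1−0.09) × (1−0.378650) × (1−0.38) × (1−0.42) = 0.796672
P(Dam spillway gate fails to open) [OR] = 1 − (1−0.144511) × (1−0.796672) × (1−0.14) × (1−0.09) = 0.863871
Rounded to 4 decimal places: P(Dam spillway gate fails to open) ≈ 0.8639.

0.8639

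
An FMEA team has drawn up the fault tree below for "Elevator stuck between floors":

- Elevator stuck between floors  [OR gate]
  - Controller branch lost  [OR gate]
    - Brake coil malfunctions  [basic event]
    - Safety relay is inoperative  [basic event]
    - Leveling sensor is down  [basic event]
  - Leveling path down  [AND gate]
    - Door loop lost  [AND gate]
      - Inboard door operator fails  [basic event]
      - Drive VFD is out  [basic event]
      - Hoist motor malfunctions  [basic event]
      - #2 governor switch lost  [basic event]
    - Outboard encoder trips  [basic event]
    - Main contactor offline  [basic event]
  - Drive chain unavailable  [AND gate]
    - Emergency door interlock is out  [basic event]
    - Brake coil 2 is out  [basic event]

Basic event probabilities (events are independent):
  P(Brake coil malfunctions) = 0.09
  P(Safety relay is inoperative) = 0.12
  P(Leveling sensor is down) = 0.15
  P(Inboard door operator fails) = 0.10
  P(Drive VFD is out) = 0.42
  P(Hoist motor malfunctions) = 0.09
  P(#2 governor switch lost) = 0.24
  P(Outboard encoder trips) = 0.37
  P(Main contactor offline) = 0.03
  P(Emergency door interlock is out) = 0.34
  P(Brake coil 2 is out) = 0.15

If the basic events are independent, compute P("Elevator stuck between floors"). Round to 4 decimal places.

P(Controller branch lost) [OR] = 1 − (1−0.09) × (1−0.12) × (1−0.15) = 0.319320
P(Door loop lost) [AND] = 0.10 × 0.42 × 0.09 × 0.24 = 0.000907
P(Leveling path down) [AND] = 0.000907 × 0.37 × 0.03 = 0.000010
P(Drive chain unavailable) [AND] = 0.34 × 0.15 = 0.051000
P(Elevator stuck between floors) [OR] = 1 − (1−0.319320) × (1−0.000010) × (1−0.051000) = 0.354041
Rounded to 4 decimal places: P(Elevator stuck between floors) ≈ 0.3540.

0.3540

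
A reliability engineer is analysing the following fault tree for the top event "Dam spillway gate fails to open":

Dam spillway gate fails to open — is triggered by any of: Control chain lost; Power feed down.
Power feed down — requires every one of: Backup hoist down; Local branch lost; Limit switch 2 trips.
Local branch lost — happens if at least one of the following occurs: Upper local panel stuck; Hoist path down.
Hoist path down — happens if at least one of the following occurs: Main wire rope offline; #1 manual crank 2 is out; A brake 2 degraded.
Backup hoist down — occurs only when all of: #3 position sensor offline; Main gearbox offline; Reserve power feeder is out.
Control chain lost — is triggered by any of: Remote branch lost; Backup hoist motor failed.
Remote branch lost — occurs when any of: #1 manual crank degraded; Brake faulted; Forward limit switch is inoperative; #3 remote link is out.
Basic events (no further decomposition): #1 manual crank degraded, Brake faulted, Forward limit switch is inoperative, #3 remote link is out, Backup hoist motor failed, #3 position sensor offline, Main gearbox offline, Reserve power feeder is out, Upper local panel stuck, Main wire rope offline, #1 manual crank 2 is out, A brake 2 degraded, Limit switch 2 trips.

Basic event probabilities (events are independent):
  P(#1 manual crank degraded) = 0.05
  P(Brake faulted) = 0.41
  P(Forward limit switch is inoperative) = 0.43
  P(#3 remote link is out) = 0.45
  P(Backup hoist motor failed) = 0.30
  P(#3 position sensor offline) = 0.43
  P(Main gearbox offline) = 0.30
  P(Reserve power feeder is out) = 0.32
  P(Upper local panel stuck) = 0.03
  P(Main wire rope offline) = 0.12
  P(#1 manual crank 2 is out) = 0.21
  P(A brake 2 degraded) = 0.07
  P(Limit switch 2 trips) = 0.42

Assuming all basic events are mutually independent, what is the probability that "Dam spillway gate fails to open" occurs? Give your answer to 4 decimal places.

0.8778

P(Remote branch lost) [OR] = 1 − (1−0.05) × (1−0.41) × (1−0.43) × (1−0.45) = 0.824283
P(Control chain lost) [OR] = 1 − (1−0.824283) × (1−0.30) = 0.876998
P(Backup hoist down) [AND] = 0.43 × 0.30 × 0.32 = 0.041280
P(Hoist path down) [OR] = 1 − (1−0.12) × (1−0.21) × (1−0.07) = 0.353464
P(Local branch lost) [OR] = 1 − (1−0.03) × (1−0.353464) = 0.372860
P(Power feed down) [AND] = 0.041280 × 0.372860 × 0.42 = 0.006464
P(Dam spillway gate fails to open) [OR] = 1 − (1−0.876998) × (1−0.006464) = 0.877793
Rounded to 4 decimal places: P(Dam spillway gate fails to open) ≈ 0.8778.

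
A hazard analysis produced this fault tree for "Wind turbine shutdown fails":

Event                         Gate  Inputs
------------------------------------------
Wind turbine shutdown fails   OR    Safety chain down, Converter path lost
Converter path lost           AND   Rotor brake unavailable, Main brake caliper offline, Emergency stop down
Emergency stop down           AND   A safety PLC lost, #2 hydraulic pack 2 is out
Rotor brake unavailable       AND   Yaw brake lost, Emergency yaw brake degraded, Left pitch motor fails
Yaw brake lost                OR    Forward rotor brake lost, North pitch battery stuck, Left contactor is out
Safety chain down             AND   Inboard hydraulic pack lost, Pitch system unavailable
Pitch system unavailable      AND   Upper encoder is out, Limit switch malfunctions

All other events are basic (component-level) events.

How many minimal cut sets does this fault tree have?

Pitch system unavailable [AND]: one cut set from each child combined → 1 × 1 = 1 cut set(s).
Safety chain down [AND]: one cut set from each child combined → 1 × 1 = 1 cut set(s).
Yaw brake lost [OR]: union of children's cut sets → 3 cut set(s).
Rotor brake unavailable [AND]: one cut set from each child combined → 3 × 1 × 1 = 3 cut set(s).
Emergency stop down [AND]: one cut set from each child combined → 1 × 1 = 1 cut set(s).
Converter path lost [AND]: one cut set from each child combined → 3 × 1 × 1 = 3 cut set(s).
Wind turbine shutdown fails [OR]: union of children's cut sets → 4 cut set(s).
Minimal cut sets: {Inboard hydraulic pack lost, Limit switch malfunctions, Upper encoder is out}; {#2 hydraulic pack 2 is out, A safety PLC lost, Emergency yaw brake degraded, Forward rotor brake lost, Left pitch motor fails, Main brake caliper offline}; {#2 hydraulic pack 2 is out, A safety PLC lost, Emergency yaw brake degraded, Left pitch motor fails, Main brake caliper offline, North pitch battery stuck}; {#2 hydraulic pack 2 is out, A safety PLC lost, Emergency yaw brake degraded, Left contactor is out, Left pitch motor fails, Main brake caliper offline}.

4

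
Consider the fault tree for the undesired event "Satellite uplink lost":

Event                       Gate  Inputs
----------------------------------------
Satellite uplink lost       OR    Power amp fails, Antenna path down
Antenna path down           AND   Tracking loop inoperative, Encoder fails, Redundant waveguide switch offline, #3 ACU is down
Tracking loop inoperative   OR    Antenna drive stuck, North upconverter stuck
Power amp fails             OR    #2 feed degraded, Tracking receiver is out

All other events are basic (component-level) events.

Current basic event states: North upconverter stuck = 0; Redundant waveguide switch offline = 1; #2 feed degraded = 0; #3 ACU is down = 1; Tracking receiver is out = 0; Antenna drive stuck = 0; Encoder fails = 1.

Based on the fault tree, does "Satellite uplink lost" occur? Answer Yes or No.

No

Power amp fails [OR]: #2 feed degraded=not, Tracking receiver is out=not → no input occurs → does not occur.
Tracking loop inoperative [OR]: Antenna drive stuck=not, North upconverter stuck=not → no input occurs → does not occur.
Antenna path down [AND]: Tracking loop inoperative=not, Encoder fails=occurs, Redundant waveguide switch offline=occurs, #3 ACU is down=occurs → not all inputs occur → does not occur.
Satellite uplink lost [OR]: Power amp fails=not, Antenna path down=not → no input occurs → does not occur.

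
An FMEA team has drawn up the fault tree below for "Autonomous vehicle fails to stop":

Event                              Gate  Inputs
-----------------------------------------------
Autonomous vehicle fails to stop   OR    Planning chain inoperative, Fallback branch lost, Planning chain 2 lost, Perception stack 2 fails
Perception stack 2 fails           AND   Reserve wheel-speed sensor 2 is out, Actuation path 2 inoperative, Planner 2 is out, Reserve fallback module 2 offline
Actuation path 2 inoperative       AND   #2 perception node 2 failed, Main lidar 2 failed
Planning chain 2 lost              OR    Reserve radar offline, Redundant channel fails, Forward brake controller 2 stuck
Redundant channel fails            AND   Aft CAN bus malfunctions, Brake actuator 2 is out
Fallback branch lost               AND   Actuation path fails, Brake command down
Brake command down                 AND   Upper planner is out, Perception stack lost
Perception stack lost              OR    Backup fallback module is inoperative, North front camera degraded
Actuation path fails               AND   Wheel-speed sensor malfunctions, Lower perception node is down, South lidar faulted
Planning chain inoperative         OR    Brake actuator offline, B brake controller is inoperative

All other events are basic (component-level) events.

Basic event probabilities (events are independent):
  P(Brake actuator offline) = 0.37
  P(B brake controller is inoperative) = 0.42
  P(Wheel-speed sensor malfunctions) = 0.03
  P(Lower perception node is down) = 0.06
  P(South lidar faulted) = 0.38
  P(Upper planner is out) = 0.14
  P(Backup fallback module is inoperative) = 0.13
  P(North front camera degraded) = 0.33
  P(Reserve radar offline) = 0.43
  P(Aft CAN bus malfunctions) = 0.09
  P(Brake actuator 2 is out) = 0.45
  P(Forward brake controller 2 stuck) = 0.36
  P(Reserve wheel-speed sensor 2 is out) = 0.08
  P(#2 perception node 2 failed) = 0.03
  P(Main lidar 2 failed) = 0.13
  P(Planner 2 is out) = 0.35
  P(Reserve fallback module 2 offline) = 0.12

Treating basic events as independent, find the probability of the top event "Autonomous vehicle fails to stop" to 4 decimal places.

P(Planning chain inoperative) [OR] = 1 − (1−0.37) × (1−0.42) = 0.634600
P(Actuation path fails) [AND] = 0.03 × 0.06 × 0.38 = 0.000684
P(Perception stack lost) [OR] = 1 − (1−0.13) × (1−0.33) = 0.417100
P(Brake command down) [AND] = 0.14 × 0.417100 = 0.058394
P(Fallback branch lost) [AND] = 0.000684 × 0.058394 = 0.000040
P(Redundant channel fails) [AND] = 0.09 × 0.45 = 0.040500
P(Planning chain 2 lost) [OR] = 1 − (1−0.43) × (1−0.040500) × (1−0.36) = 0.649974
P(Actuation path 2 inoperative) [AND] = 0.03 × 0.13 = 0.003900
P(Perception stack 2 fails) [AND] = 0.08 × 0.003900 × 0.35 × 0.12 = 0.000013
P(Autonomous vehicle fails to stop) [OR] = 1 − (1−0.634600) × (1−0.000040) × (1−0.649974) × (1−0.000013) = 0.872107
Rounded to 4 decimal places: P(Autonomous vehicle fails to stop) ≈ 0.8721.

0.8721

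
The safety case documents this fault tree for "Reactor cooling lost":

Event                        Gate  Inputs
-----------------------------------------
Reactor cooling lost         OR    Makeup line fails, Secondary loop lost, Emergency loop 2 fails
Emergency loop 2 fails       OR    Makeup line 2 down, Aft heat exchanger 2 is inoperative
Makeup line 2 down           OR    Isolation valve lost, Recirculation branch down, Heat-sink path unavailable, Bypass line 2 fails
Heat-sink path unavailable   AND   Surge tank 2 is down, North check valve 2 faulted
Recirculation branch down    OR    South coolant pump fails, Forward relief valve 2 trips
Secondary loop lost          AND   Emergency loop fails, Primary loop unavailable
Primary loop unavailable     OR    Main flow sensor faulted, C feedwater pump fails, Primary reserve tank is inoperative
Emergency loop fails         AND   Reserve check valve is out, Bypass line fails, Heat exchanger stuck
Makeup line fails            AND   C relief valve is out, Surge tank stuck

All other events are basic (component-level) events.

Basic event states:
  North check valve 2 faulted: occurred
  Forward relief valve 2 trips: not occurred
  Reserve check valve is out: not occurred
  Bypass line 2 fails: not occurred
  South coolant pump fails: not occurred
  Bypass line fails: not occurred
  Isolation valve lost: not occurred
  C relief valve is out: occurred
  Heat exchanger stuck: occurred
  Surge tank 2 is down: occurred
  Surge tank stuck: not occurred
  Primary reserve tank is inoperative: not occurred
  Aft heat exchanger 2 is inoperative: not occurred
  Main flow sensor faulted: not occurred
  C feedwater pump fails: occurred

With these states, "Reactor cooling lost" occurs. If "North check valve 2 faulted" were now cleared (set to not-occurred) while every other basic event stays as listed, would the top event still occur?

No

Counterfactual: set "North check valve 2 faulted" to not occurred.
Makeup line fails [AND]: C relief valve is out=occurs, Surge tank stuck=not → not all inputs occur → does not occur.
Emergency loop fails [AND]: Reserve check valve is out=not, Bypass line fails=not, Heat exchanger stuck=occurs → not all inputs occur → does not occur.
Primary loop unavailable [OR]: Main flow sensor faulted=not, C feedwater pump fails=occurs, Primary reserve tank is inoperative=not → at least one input occurs → occurs.
Secondary loop lost [AND]: Emergency loop fails=not, Primary loop unavailable=occurs → not all inputs occur → does not occur.
Recirculation branch down [OR]: South coolant pump fails=not, Forward relief valve 2 trips=not → no input occurs → does not occur.
Heat-sink path unavailable [AND]: Surge tank 2 is down=occurs, North check valve 2 faulted=not → not all inputs occur → does not occur.
Makeup line 2 down [OR]: Isolation valve lost=not, Recirculation branch down=not, Heat-sink path unavailable=not, Bypass line 2 fails=not → no input occurs → does not occur.
Emergency loop 2 fails [OR]: Makeup line 2 down=not, Aft heat exchanger 2 is inoperative=not → no input occurs → does not occur.
Reactor cooling lost [OR]: Makeup line fails=not, Secondary loop lost=not, Emergency loop 2 fails=not → no input occurs → does not occur.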